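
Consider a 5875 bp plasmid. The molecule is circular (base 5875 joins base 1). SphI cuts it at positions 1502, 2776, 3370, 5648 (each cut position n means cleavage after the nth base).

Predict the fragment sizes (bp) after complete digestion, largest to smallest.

Circular molecule, 4 cuts → 4 fragments:
  2776 − 1502 = 1274 bp
  3370 − 2776 = 594 bp
  5648 − 3370 = 2278 bp
  wrap: 5875 − 5648 + 1502 = 1729 bp
Sorted largest to smallest: 2278, 1729, 1274, 594 bp.

2278, 1729, 1274, 594 bp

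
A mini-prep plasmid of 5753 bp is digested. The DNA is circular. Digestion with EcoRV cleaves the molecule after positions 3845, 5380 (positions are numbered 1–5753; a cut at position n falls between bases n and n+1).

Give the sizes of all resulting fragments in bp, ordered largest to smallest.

Circular molecule, 2 cuts → 2 fragments:
  5380 − 3845 = 1535 bp
  wrap: 5753 − 5380 + 3845 = 4218 bp
Sorted largest to smallest: 4218, 1535 bp.

4218, 1535 bp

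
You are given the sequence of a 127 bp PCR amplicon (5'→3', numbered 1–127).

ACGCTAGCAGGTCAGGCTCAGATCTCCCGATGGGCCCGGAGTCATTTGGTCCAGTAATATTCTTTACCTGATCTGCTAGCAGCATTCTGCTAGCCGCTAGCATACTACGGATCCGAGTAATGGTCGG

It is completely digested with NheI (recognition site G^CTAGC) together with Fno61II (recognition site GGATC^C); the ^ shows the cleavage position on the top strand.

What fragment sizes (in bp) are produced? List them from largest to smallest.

NheI sites (GCTAGC) start at positions 3, 75, 89, 96.
NheI cuts after the first base of each site, so after positions 3, 75, 89, 96.
The Fno61II site (GGATCC) starts at position 109.
Fno61II cuts after base 5 of each site (before the last base), so after position 113.
Combined cut positions: 3, 75, 89, 96, 113.
Linear molecule, 5 cuts → 6 fragments:
  1–3 → 3 bp
  4–75 → 72 bp
  76–89 → 14 bp
  90–96 → 7 bp
  97–113 → 17 bp
  114–127 → 14 bp
Sorted largest to smallest: 72, 17, 14, 14, 7, 3 bp.

72, 17, 14, 14, 7, 3 bp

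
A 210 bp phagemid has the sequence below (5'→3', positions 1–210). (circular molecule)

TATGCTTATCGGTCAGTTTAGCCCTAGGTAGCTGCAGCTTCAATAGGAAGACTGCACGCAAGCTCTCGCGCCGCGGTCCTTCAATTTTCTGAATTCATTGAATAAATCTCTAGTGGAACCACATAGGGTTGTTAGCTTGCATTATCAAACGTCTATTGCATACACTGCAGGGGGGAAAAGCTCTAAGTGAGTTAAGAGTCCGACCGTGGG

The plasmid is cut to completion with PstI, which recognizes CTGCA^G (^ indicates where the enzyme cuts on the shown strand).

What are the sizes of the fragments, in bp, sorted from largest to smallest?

133, 77 bp

PstI sites (CTGCAG) start at positions 32, 165.
PstI cuts after base 5 of each site (before the last base), so after positions 36, 169.
Circular molecule, 2 cuts → 2 fragments:
  37–169 → 133 bp
  170–210 then 1–36 → 41 + 36 = 77 bp
Sorted largest to smallest: 133, 77 bp.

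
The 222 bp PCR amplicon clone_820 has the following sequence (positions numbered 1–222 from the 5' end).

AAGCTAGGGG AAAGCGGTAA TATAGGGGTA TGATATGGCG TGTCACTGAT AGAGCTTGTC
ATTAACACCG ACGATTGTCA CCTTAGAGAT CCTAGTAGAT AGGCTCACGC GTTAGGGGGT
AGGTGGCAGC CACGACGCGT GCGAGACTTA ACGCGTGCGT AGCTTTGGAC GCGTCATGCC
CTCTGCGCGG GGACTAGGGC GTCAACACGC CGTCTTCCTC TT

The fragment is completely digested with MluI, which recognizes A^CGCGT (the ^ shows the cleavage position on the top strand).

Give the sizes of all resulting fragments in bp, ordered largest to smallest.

107, 53, 28, 18, 16 bp

MluI sites (ACGCGT) start at positions 107, 135, 151, 169.
MluI cuts after the first base of each site, so after positions 107, 135, 151, 169.
Linear molecule, 4 cuts → 5 fragments:
  1–107 → 107 bp
  108–135 → 28 bp
  136–151 → 16 bp
  152–169 → 18 bp
  170–222 → 53 bp
Sorted largest to smallest: 107, 53, 28, 18, 16 bp.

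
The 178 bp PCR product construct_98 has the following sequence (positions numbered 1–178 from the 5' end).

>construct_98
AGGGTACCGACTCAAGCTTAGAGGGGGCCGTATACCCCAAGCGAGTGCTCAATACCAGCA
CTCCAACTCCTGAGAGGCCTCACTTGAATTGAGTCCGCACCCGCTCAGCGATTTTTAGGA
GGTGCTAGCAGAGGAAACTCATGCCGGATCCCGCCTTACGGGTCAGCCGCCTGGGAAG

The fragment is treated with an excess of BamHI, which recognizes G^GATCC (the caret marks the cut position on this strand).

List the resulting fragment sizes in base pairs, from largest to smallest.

The BamHI site (GGATCC) starts at position 146.
BamHI cuts after the first base of each site, so after position 146.
Linear molecule, 1 cut → 2 fragments:
  1–146 → 146 bp
  147–178 → 32 bp
Sorted largest to smallest: 146, 32 bp.

146, 32 bp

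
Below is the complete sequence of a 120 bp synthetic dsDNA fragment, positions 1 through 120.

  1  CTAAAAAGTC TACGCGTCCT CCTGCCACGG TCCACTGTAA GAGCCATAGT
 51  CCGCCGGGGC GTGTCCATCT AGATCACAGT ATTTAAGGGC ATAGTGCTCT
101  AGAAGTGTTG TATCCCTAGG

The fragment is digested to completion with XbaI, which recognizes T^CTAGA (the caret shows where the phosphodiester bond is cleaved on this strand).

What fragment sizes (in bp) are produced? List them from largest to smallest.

68, 30, 22 bp

XbaI sites (TCTAGA) start at positions 68, 98.
XbaI cuts after the first base of each site, so after positions 68, 98.
Linear molecule, 2 cuts → 3 fragments:
  1–68 → 68 bp
  69–98 → 30 bp
  99–120 → 22 bp
Sorted largest to smallest: 68, 30, 22 bp.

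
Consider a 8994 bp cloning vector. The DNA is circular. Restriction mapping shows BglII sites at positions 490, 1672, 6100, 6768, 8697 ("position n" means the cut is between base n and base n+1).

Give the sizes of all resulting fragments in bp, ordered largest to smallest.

Circular molecule, 5 cuts → 5 fragments:
  1672 − 490 = 1182 bp
  6100 − 1672 = 4428 bp
  6768 − 6100 = 668 bp
  8697 − 6768 = 1929 bp
  wrap: 8994 − 8697 + 490 = 787 bp
Sorted largest to smallest: 4428, 1929, 1182, 787, 668 bp.

4428, 1929, 1182, 787, 668 bp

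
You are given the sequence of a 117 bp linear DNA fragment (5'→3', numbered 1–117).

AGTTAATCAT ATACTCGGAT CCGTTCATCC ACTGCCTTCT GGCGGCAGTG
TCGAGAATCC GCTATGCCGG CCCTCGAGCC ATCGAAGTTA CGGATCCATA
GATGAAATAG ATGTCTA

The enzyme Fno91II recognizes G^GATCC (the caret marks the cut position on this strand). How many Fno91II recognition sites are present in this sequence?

2

GGATCC occurs starting at positions 17, 92.
Fno91II cuts at 2 sites.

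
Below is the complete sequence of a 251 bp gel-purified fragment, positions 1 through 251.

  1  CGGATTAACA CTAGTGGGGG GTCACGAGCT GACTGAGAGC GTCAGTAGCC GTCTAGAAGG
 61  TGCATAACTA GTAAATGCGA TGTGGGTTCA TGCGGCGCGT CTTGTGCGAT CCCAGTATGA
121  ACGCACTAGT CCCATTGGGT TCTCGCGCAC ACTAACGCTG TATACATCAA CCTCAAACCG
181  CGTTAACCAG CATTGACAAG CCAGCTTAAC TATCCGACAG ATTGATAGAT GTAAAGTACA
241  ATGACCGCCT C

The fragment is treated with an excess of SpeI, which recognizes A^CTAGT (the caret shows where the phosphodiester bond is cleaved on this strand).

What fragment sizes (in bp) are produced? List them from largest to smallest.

SpeI sites (ACTAGT) start at positions 10, 67, 125.
SpeI cuts after the first base of each site, so after positions 10, 67, 125.
Linear molecule, 3 cuts → 4 fragments:
  1–10 → 10 bp
  11–67 → 57 bp
  68–125 → 58 bp
  126–251 → 126 bp
Sorted largest to smallest: 126, 58, 57, 10 bp.

126, 58, 57, 10 bp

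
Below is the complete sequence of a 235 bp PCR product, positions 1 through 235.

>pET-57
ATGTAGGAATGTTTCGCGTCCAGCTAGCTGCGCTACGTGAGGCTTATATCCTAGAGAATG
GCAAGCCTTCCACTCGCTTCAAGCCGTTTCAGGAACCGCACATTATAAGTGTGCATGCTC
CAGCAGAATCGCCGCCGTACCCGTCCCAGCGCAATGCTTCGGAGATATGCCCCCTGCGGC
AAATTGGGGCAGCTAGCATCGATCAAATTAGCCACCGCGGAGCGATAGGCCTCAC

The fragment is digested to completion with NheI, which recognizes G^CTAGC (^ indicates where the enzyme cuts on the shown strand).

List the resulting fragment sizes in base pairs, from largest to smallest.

NheI sites (GCTAGC) start at positions 23, 192.
NheI cuts after the first base of each site, so after positions 23, 192.
Linear molecule, 2 cuts → 3 fragments:
  1–23 → 23 bp
  24–192 → 169 bp
  193–235 → 43 bp
Sorted largest to smallest: 169, 43, 23 bp.

169, 43, 23 bp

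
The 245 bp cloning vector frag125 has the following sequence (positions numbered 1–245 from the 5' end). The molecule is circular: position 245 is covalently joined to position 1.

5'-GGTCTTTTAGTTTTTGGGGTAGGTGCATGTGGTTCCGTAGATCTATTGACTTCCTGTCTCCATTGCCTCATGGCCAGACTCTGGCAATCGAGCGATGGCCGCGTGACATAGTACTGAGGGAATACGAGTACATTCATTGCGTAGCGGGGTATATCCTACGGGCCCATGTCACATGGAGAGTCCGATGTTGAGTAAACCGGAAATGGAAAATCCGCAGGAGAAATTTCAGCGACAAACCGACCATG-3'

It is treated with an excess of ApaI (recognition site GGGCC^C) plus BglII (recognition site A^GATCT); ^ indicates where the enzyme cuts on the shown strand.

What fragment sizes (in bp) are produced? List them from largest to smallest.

125, 120 bp

The ApaI site (GGGCCC) starts at position 160.
ApaI cuts after base 5 of each site (before the last base), so after position 164.
The BglII site (AGATCT) starts at position 39.
BglII cuts after the first base of each site, so after position 39.
Combined cut positions: 39, 164.
Circular molecule, 2 cuts → 2 fragments:
  40–164 → 125 bp
  165–245 then 1–39 → 81 + 39 = 120 bp
Sorted largest to smallest: 125, 120 bp.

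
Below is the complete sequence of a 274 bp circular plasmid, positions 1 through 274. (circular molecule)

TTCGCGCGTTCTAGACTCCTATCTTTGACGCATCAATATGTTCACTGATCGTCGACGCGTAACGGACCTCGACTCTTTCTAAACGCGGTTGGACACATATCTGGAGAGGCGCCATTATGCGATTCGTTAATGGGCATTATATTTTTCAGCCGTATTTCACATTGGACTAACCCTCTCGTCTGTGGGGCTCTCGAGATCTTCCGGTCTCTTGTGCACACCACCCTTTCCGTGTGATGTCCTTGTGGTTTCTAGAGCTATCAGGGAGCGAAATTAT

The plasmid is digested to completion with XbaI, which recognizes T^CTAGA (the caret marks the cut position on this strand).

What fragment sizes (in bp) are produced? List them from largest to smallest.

238, 36 bp

XbaI sites (TCTAGA) start at positions 10, 248.
XbaI cuts after the first base of each site, so after positions 10, 248.
Circular molecule, 2 cuts → 2 fragments:
  11–248 → 238 bp
  249–274 then 1–10 → 26 + 10 = 36 bp
Sorted largest to smallest: 238, 36 bp.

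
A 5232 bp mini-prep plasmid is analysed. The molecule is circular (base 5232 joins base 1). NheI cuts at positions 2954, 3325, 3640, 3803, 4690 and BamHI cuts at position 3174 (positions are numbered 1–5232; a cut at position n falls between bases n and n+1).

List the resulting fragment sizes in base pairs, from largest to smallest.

Combined cut positions (sorted): 2954, 3174, 3325, 3640, 3803, 4690.
Circular molecule, 6 cuts → 6 fragments:
  3174 − 2954 = 220 bp
  3325 − 3174 = 151 bp
  3640 − 3325 = 315 bp
  3803 − 3640 = 163 bp
  4690 − 3803 = 887 bp
  wrap: 5232 − 4690 + 2954 = 3496 bp
Sorted largest to smallest: 3496, 887, 315, 220, 163, 151 bp.

3496, 887, 315, 220, 163, 151 bp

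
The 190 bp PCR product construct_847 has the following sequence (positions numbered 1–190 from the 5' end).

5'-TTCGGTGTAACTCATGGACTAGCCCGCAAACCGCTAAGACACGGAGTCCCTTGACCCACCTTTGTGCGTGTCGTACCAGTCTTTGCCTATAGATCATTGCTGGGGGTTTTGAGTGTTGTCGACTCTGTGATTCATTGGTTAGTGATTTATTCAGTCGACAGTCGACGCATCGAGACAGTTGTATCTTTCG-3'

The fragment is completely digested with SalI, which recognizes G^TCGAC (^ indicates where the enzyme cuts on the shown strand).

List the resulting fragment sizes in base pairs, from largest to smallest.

SalI sites (GTCGAC) start at positions 118, 154, 161.
SalI cuts after the first base of each site, so after positions 118, 154, 161.
Linear molecule, 3 cuts → 4 fragments:
  1–118 → 118 bp
  119–154 → 36 bp
  155–161 → 7 bp
  162–190 → 29 bp
Sorted largest to smallest: 118, 36, 29, 7 bp.

118, 36, 29, 7 bp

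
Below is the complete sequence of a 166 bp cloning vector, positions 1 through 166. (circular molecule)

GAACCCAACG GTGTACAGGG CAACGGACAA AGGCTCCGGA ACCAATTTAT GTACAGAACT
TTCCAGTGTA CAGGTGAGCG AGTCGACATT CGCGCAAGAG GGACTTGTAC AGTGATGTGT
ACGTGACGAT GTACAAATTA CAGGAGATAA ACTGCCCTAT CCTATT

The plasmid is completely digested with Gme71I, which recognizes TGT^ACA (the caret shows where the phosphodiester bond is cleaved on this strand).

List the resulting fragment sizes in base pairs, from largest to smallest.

48, 39, 38, 24, 17 bp

Gme71I sites (TGTACA) start at positions 12, 50, 67, 106, 130.
Gme71I cuts after base 3 of each site, so after positions 14, 52, 69, 108, 132.
Circular molecule, 5 cuts → 5 fragments:
  15–52 → 38 bp
  53–69 → 17 bp
  70–108 → 39 bp
  109–132 → 24 bp
  133–166 then 1–14 → 34 + 14 = 48 bp
Sorted largest to smallest: 48, 39, 38, 24, 17 bp.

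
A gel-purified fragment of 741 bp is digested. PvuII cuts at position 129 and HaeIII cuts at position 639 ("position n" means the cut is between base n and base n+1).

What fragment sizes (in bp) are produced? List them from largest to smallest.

510, 129, 102 bp

Combined cut positions (sorted): 129, 639.
Linear molecule, 2 cuts → 3 fragments:
  129 − 0 = 129 bp
  639 − 129 = 510 bp
  741 − 639 = 102 bp
Sorted largest to smallest: 510, 129, 102 bp.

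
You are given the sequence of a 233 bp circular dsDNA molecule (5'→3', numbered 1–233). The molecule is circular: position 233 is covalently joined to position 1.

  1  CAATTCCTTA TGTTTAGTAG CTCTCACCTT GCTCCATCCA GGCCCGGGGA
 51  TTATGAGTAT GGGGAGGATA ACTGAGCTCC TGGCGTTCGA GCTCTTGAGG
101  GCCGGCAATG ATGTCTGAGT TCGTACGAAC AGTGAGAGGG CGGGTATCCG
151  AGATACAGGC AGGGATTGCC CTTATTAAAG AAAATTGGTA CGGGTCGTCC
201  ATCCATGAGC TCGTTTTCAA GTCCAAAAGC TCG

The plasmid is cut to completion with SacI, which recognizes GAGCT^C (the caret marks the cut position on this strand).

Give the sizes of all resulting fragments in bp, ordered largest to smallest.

SacI sites (GAGCTC) start at positions 74, 89, 207.
SacI cuts after base 5 of each site (before the last base), so after positions 78, 93, 211.
Circular molecule, 3 cuts → 3 fragments:
  79–93 → 15 bp
  94–211 → 118 bp
  212–233 then 1–78 → 22 + 78 = 100 bp
Sorted largest to smallest: 118, 100, 15 bp.

118, 100, 15 bp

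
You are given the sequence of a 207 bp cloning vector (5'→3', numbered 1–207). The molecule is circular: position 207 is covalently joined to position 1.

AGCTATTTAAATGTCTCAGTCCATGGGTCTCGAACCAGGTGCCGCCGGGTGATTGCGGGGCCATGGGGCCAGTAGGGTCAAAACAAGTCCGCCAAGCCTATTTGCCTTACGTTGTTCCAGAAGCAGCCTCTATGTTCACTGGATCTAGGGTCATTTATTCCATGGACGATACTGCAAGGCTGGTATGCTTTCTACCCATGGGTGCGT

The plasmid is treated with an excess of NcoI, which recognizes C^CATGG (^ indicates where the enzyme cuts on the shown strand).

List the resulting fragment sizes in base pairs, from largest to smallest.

NcoI sites (CCATGG) start at positions 21, 61, 160, 196.
NcoI cuts after the first base of each site, so after positions 21, 61, 160, 196.
Circular molecule, 4 cuts → 4 fragments:
  22–61 → 40 bp
  62–160 → 99 bp
  161–196 → 36 bp
  197–207 then 1–21 → 11 + 21 = 32 bp
Sorted largest to smallest: 99, 40, 36, 32 bp.

99, 40, 36, 32 bp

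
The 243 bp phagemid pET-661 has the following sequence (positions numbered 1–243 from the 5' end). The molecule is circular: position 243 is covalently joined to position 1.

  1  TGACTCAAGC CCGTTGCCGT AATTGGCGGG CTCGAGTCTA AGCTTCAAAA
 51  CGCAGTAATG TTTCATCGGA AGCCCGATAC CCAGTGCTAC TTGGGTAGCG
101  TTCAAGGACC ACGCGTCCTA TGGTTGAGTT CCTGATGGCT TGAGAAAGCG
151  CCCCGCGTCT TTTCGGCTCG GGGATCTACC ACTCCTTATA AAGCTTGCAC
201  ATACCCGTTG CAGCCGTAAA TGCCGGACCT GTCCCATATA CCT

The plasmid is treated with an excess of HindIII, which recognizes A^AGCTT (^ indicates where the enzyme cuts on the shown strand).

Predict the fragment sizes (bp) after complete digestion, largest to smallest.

HindIII sites (AAGCTT) start at positions 40, 191.
HindIII cuts after the first base of each site, so after positions 40, 191.
Circular molecule, 2 cuts → 2 fragments:
  41–191 → 151 bp
  192–243 then 1–40 → 52 + 40 = 92 bp
Sorted largest to smallest: 151, 92 bp.

151, 92 bp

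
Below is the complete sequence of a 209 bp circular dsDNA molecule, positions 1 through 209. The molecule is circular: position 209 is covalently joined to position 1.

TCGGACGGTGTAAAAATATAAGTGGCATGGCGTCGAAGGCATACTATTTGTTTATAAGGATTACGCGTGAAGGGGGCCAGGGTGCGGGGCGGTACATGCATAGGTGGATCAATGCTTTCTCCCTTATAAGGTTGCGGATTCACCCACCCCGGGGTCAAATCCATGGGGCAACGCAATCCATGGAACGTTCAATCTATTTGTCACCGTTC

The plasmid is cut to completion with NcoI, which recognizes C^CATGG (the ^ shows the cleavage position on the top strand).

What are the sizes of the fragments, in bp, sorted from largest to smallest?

192, 17 bp

NcoI sites (CCATGG) start at positions 161, 178.
NcoI cuts after the first base of each site, so after positions 161, 178.
Circular molecule, 2 cuts → 2 fragments:
  162–178 → 17 bp
  179–209 then 1–161 → 31 + 161 = 192 bp
Sorted largest to smallest: 192, 17 bp.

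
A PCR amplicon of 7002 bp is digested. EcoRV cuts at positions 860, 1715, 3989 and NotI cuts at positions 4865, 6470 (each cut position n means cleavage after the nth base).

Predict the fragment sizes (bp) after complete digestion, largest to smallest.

2274, 1605, 876, 860, 855, 532 bp

Combined cut positions (sorted): 860, 1715, 3989, 4865, 6470.
Linear molecule, 5 cuts → 6 fragments:
  860 − 0 = 860 bp
  1715 − 860 = 855 bp
  3989 − 1715 = 2274 bp
  4865 − 3989 = 876 bp
  6470 − 4865 = 1605 bp
  7002 − 6470 = 532 bp
Sorted largest to smallest: 2274, 1605, 876, 860, 855, 532 bp.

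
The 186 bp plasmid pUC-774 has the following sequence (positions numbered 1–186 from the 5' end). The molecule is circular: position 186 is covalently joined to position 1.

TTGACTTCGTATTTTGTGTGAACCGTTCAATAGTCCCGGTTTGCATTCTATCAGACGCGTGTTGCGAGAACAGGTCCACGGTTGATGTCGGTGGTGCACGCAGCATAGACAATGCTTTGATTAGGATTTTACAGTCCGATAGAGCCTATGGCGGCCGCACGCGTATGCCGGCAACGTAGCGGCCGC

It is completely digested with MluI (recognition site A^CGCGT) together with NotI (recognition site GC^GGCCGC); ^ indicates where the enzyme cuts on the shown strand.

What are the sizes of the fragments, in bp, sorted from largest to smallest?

97, 61, 21, 7 bp

MluI sites (ACGCGT) start at positions 55, 159.
MluI cuts after the first base of each site, so after positions 55, 159.
NotI sites (GCGGCCGC) start at positions 151, 179.
NotI cuts after base 2 of each site, so after positions 152, 180.
Combined cut positions: 55, 152, 159, 180.
Circular molecule, 4 cuts → 4 fragments:
  56–152 → 97 bp
  153–159 → 7 bp
  160–180 → 21 bp
  181–186 then 1–55 → 6 + 55 = 61 bp
Sorted largest to smallest: 97, 61, 21, 7 bp.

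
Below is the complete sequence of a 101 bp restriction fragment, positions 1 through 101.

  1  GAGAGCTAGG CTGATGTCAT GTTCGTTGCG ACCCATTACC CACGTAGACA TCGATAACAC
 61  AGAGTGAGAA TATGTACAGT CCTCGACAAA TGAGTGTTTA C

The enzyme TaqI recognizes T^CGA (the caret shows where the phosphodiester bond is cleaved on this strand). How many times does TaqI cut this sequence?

TCGA occurs starting at positions 51, 83.
TaqI cuts at 2 sites.

2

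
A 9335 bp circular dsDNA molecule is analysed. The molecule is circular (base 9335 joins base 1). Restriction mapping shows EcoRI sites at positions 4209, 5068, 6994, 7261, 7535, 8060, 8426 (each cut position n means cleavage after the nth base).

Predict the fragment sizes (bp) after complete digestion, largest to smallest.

Circular molecule, 7 cuts → 7 fragments:
  5068 − 4209 = 859 bp
  6994 − 5068 = 1926 bp
  7261 − 6994 = 267 bp
  7535 − 7261 = 274 bp
  8060 − 7535 = 525 bp
  8426 − 8060 = 366 bp
  wrap: 9335 − 8426 + 4209 = 5118 bp
Sorted largest to smallest: 5118, 1926, 859, 525, 366, 274, 267 bp.

5118, 1926, 859, 525, 366, 274, 267 bp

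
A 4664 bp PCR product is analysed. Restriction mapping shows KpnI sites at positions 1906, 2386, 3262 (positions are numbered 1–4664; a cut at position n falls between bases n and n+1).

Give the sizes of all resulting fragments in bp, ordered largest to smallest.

Linear molecule, 3 cuts → 4 fragments:
  1906 − 0 = 1906 bp
  2386 − 1906 = 480 bp
  3262 − 2386 = 876 bp
  4664 − 3262 = 1402 bp
Sorted largest to smallest: 1906, 1402, 876, 480 bp.

1906, 1402, 876, 480 bp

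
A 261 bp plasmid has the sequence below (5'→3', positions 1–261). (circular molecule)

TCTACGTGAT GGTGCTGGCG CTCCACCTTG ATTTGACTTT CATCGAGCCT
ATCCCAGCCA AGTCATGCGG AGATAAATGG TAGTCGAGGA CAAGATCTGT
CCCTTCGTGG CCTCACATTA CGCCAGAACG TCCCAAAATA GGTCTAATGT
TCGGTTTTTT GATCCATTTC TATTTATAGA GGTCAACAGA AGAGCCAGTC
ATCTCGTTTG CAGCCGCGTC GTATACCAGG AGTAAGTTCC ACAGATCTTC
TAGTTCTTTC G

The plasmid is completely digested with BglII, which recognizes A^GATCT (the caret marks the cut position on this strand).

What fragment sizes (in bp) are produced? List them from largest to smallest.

150, 111 bp

BglII sites (AGATCT) start at positions 93, 243.
BglII cuts after the first base of each site, so after positions 93, 243.
Circular molecule, 2 cuts → 2 fragments:
  94–243 → 150 bp
  244–261 then 1–93 → 18 + 93 = 111 bp
Sorted largest to smallest: 150, 111 bp.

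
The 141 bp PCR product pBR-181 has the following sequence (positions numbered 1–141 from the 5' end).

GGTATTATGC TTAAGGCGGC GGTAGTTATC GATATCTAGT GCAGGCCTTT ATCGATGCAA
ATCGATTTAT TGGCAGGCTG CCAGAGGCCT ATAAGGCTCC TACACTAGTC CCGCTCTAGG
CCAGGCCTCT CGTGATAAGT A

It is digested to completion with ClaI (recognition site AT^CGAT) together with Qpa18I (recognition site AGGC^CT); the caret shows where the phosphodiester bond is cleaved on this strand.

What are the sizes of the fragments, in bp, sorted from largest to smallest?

38, 29, 26, 17, 15, 10, 6 bp

ClaI sites (ATCGAT) start at positions 28, 51, 61.
ClaI cuts after base 2 of each site, so after positions 29, 52, 62.
Qpa18I sites (AGGCCT) start at positions 43, 85, 123.
Qpa18I cuts after base 4 of each site, so after positions 46, 88, 126.
Combined cut positions: 29, 46, 52, 62, 88, 126.
Linear molecule, 6 cuts → 7 fragments:
  1–29 → 29 bp
  30–46 → 17 bp
  47–52 → 6 bp
  53–62 → 10 bp
  63–88 → 26 bp
  89–126 → 38 bp
  127–141 → 15 bp
Sorted largest to smallest: 38, 29, 26, 17, 15, 10, 6 bp.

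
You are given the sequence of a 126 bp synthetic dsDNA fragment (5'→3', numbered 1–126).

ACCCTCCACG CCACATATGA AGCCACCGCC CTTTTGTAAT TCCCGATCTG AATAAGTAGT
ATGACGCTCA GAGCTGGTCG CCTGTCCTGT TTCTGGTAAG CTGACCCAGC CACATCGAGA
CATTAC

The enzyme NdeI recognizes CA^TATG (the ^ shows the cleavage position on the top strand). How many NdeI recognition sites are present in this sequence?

1

CATATG occurs starting at position 14.
NdeI cuts at 1 site.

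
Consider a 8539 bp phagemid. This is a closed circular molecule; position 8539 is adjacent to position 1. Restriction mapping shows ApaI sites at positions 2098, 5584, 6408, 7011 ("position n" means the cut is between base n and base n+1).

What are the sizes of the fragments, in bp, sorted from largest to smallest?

Circular molecule, 4 cuts → 4 fragments:
  5584 − 2098 = 3486 bp
  6408 − 5584 = 824 bp
  7011 − 6408 = 603 bp
  wrap: 8539 − 7011 + 2098 = 3626 bp
Sorted largest to smallest: 3626, 3486, 824, 603 bp.

3626, 3486, 824, 603 bp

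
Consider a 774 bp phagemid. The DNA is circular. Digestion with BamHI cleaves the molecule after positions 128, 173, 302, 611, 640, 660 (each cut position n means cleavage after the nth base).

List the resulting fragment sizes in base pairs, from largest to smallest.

Circular molecule, 6 cuts → 6 fragments:
  173 − 128 = 45 bp
  302 − 173 = 129 bp
  611 − 302 = 309 bp
  640 − 611 = 29 bp
  660 − 640 = 20 bp
  wrap: 774 − 660 + 128 = 242 bp
Sorted largest to smallest: 309, 242, 129, 45, 29, 20 bp.

309, 242, 129, 45, 29, 20 bp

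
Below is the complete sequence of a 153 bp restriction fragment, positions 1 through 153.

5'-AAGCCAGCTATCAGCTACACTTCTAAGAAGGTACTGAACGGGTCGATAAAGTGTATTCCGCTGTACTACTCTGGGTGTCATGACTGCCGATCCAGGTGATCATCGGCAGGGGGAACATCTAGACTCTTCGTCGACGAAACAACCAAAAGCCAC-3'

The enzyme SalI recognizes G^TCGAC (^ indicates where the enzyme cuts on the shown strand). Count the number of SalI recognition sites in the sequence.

1

GTCGAC occurs starting at position 130.
SalI cuts at 1 site.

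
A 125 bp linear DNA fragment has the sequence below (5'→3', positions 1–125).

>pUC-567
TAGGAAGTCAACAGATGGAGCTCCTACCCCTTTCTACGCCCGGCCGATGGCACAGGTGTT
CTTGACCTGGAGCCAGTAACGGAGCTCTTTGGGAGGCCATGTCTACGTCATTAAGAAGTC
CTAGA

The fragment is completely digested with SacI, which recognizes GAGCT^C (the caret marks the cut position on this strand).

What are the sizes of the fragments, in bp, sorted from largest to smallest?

SacI sites (GAGCTC) start at positions 18, 82.
SacI cuts after base 5 of each site (before the last base), so after positions 22, 86.
Linear molecule, 2 cuts → 3 fragments:
  1–22 → 22 bp
  23–86 → 64 bp
  87–125 → 39 bp
Sorted largest to smallest: 64, 39, 22 bp.

64, 39, 22 bp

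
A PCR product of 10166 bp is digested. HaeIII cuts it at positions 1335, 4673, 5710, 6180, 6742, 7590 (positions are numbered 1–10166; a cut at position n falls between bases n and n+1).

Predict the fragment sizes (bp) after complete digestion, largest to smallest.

Linear molecule, 6 cuts → 7 fragments:
  1335 − 0 = 1335 bp
  4673 − 1335 = 3338 bp
  5710 − 4673 = 1037 bp
  6180 − 5710 = 470 bp
  6742 − 6180 = 562 bp
  7590 − 6742 = 848 bp
  10166 − 7590 = 2576 bp
Sorted largest to smallest: 3338, 2576, 1335, 1037, 848, 562, 470 bp.

3338, 2576, 1335, 1037, 848, 562, 470 bp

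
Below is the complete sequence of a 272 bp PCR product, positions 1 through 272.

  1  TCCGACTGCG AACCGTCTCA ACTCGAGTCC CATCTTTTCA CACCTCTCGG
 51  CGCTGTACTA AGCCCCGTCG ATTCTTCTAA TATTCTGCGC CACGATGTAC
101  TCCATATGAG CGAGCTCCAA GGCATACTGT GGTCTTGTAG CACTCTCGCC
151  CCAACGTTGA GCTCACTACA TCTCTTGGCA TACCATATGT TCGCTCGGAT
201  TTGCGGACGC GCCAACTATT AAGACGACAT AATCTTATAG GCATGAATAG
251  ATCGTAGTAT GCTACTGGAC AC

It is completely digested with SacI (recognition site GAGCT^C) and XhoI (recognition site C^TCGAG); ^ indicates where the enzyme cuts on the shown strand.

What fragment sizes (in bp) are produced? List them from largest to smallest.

SacI sites (GAGCTC) start at positions 112, 159.
SacI cuts after base 5 of each site (before the last base), so after positions 116, 163.
The XhoI site (CTCGAG) starts at position 22.
XhoI cuts after the first base of each site, so after position 22.
Combined cut positions: 22, 116, 163.
Linear molecule, 3 cuts → 4 fragments:
  1–22 → 22 bp
  23–116 → 94 bp
  117–163 → 47 bp
  164–272 → 109 bp
Sorted largest to smallest: 109, 94, 47, 22 bp.

109, 94, 47, 22 bp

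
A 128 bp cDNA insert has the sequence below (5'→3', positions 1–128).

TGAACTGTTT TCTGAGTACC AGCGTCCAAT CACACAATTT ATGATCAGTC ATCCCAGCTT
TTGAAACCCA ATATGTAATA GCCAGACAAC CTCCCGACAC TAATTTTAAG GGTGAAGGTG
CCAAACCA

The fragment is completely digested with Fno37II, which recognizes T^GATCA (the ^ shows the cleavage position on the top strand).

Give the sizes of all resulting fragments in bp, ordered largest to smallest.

The Fno37II site (TGATCA) starts at position 42.
Fno37II cuts after the first base of each site, so after position 42.
Linear molecule, 1 cut → 2 fragments:
  1–42 → 42 bp
  43–128 → 86 bp
Sorted largest to smallest: 86, 42 bp.

86, 42 bp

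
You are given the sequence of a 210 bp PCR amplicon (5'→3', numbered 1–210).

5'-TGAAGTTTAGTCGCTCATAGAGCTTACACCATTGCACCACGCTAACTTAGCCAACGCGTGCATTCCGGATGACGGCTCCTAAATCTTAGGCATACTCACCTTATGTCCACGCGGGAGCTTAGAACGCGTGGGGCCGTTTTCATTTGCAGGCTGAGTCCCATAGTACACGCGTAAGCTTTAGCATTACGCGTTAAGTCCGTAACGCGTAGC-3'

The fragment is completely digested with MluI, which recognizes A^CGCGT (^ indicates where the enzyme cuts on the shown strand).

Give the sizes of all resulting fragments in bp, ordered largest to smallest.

70, 54, 43, 19, 16, 8 bp

MluI sites (ACGCGT) start at positions 54, 124, 167, 186, 202.
MluI cuts after the first base of each site, so after positions 54, 124, 167, 186, 202.
Linear molecule, 5 cuts → 6 fragments:
  1–54 → 54 bp
  55–124 → 70 bp
  125–167 → 43 bp
  168–186 → 19 bp
  187–202 → 16 bp
  203–210 → 8 bp
Sorted largest to smallest: 70, 54, 43, 19, 16, 8 bp.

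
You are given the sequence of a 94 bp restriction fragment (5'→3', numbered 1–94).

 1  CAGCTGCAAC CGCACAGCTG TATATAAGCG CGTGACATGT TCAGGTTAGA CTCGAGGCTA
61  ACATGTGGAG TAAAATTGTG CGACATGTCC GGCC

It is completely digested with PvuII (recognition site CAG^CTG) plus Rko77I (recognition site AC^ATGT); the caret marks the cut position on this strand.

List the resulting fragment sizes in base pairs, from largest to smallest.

PvuII sites (CAGCTG) start at positions 1, 15.
PvuII cuts after base 3 of each site, so after positions 3, 17.
Rko77I sites (ACATGT) start at positions 35, 61, 83.
Rko77I cuts after base 2 of each site, so after positions 36, 62, 84.
Combined cut positions: 3, 17, 36, 62, 84.
Linear molecule, 5 cuts → 6 fragments:
  1–3 → 3 bp
  4–17 → 14 bp
  18–36 → 19 bp
  37–62 → 26 bp
  63–84 → 22 bp
  85–94 → 10 bp
Sorted largest to smallest: 26, 22, 19, 14, 10, 3 bp.

26, 22, 19, 14, 10, 3 bp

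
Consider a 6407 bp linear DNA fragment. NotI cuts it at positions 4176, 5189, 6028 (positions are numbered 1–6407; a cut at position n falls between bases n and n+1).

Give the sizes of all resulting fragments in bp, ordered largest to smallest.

4176, 1013, 839, 379 bp

Linear molecule, 3 cuts → 4 fragments:
  4176 − 0 = 4176 bp
  5189 − 4176 = 1013 bp
  6028 − 5189 = 839 bp
  6407 − 6028 = 379 bp
Sorted largest to smallest: 4176, 1013, 839, 379 bp.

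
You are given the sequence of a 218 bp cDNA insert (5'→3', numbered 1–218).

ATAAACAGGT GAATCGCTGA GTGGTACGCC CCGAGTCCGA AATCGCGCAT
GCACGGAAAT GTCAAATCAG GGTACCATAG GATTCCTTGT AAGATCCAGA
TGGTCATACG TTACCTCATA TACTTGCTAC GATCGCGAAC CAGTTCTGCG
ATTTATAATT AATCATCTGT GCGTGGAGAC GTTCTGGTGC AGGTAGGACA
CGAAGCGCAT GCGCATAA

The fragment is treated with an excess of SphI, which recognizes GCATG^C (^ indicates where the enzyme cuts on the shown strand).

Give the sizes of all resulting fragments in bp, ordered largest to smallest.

SphI sites (GCATGC) start at positions 47, 207.
SphI cuts after base 5 of each site (before the last base), so after positions 51, 211.
Linear molecule, 2 cuts → 3 fragments:
  1–51 → 51 bp
  52–211 → 160 bp
  212–218 → 7 bp
Sorted largest to smallest: 160, 51, 7 bp.

160, 51, 7 bp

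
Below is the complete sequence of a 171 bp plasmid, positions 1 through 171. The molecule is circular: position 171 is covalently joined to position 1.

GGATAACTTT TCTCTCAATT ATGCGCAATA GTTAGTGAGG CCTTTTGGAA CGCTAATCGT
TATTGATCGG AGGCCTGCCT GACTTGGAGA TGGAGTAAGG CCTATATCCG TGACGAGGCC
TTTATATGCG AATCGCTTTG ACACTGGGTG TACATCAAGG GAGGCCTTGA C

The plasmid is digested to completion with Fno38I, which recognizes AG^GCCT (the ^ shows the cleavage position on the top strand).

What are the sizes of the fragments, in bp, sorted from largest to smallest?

47, 46, 33, 27, 18 bp

Fno38I sites (AGGCCT) start at positions 38, 71, 98, 116, 162.
Fno38I cuts after base 2 of each site, so after positions 39, 72, 99, 117, 163.
Circular molecule, 5 cuts → 5 fragments:
  40–72 → 33 bp
  73–99 → 27 bp
  100–117 → 18 bp
  118–163 → 46 bp
  164–171 then 1–39 → 8 + 39 = 47 bp
Sorted largest to smallest: 47, 46, 33, 27, 18 bp.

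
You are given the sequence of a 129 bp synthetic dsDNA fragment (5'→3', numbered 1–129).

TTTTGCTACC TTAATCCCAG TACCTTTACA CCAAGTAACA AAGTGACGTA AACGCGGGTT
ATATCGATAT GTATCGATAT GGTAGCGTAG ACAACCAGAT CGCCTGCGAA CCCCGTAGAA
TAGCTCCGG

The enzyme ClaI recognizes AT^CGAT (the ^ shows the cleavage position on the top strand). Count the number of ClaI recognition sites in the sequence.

2

ATCGAT occurs starting at positions 63, 73.
ClaI cuts at 2 sites.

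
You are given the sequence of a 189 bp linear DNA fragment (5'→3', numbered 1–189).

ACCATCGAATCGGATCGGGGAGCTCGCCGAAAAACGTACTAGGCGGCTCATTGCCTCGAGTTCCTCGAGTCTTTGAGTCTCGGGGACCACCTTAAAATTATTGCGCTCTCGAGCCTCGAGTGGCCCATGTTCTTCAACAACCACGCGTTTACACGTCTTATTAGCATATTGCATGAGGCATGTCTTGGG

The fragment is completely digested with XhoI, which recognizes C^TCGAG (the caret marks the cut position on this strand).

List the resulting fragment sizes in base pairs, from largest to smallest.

74, 55, 44, 9, 7 bp

XhoI sites (CTCGAG) start at positions 55, 64, 108, 115.
XhoI cuts after the first base of each site, so after positions 55, 64, 108, 115.
Linear molecule, 4 cuts → 5 fragments:
  1–55 → 55 bp
  56–64 → 9 bp
  65–108 → 44 bp
  109–115 → 7 bp
  116–189 → 74 bp
Sorted largest to smallest: 74, 55, 44, 9, 7 bp.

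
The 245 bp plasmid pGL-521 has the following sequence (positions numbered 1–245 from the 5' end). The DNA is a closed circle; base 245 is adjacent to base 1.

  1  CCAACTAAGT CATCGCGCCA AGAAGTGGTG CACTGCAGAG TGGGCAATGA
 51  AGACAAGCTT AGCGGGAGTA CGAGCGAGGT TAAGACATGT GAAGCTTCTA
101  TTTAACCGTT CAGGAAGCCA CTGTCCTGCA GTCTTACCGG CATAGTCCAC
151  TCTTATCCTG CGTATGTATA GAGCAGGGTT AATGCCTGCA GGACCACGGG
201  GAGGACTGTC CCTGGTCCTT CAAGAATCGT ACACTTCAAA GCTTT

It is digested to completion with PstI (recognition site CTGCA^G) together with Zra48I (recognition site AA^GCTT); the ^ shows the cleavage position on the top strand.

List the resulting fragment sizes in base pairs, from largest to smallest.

60, 50, 42, 37, 37, 19 bp

PstI sites (CTGCAG) start at positions 33, 126, 186.
PstI cuts after base 5 of each site (before the last base), so after positions 37, 130, 190.
Zra48I sites (AAGCTT) start at positions 55, 92, 239.
Zra48I cuts after base 2 of each site, so after positions 56, 93, 240.
Combined cut positions: 37, 56, 93, 130, 190, 240.
Circular molecule, 6 cuts → 6 fragments:
  38–56 → 19 bp
  57–93 → 37 bp
  94–130 → 37 bp
  131–190 → 60 bp
  191–240 → 50 bp
  241–245 then 1–37 → 5 + 37 = 42 bp
Sorted largest to smallest: 60, 50, 42, 37, 37, 19 bp.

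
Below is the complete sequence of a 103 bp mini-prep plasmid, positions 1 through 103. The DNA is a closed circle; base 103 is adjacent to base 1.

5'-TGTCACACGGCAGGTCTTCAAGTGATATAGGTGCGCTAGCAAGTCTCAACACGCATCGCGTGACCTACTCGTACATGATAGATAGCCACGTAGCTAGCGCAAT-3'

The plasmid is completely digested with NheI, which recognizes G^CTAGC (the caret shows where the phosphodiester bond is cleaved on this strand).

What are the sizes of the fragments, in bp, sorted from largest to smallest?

58, 45 bp

NheI sites (GCTAGC) start at positions 35, 93.
NheI cuts after the first base of each site, so after positions 35, 93.
Circular molecule, 2 cuts → 2 fragments:
  36–93 → 58 bp
  94–103 then 1–35 → 10 + 35 = 45 bp
Sorted largest to smallest: 58, 45 bp.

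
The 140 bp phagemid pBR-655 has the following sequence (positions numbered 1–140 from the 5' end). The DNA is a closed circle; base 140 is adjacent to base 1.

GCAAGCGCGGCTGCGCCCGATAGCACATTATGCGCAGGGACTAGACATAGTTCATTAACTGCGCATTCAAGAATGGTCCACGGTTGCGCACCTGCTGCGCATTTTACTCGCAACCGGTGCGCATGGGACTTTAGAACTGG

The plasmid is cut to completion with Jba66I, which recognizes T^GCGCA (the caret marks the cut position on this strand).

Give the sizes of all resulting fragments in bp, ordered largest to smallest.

53, 29, 25, 22, 11 bp

Jba66I sites (TGCGCA) start at positions 31, 60, 85, 96, 118.
Jba66I cuts after the first base of each site, so after positions 31, 60, 85, 96, 118.
Circular molecule, 5 cuts → 5 fragments:
  32–60 → 29 bp
  61–85 → 25 bp
  86–96 → 11 bp
  97–118 → 22 bp
  119–140 then 1–31 → 22 + 31 = 53 bp
Sorted largest to smallest: 53, 29, 25, 22, 11 bp.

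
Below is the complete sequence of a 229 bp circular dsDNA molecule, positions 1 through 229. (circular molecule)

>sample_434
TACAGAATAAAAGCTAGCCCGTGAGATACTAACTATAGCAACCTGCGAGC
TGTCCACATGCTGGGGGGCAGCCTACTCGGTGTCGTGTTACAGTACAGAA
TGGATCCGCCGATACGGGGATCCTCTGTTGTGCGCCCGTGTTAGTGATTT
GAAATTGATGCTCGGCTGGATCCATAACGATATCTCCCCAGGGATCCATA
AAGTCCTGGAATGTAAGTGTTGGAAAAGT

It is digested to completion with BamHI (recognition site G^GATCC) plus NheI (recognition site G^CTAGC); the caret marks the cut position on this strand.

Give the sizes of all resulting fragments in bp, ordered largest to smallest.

89, 50, 50, 24, 16 bp

BamHI sites (GGATCC) start at positions 102, 118, 168, 192.
BamHI cuts after the first base of each site, so after positions 102, 118, 168, 192.
The NheI site (GCTAGC) starts at position 13.
NheI cuts after the first base of each site, so after position 13.
Combined cut positions: 13, 102, 118, 168, 192.
Circular molecule, 5 cuts → 5 fragments:
  14–102 → 89 bp
  103–118 → 16 bp
  119–168 → 50 bp
  169–192 → 24 bp
  193–229 then 1–13 → 37 + 13 = 50 bp
Sorted largest to smallest: 89, 50, 50, 24, 16 bp.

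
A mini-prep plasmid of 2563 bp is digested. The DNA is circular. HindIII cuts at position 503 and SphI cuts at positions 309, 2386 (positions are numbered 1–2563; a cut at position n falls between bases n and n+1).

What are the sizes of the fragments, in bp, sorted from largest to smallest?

1883, 486, 194 bp

Combined cut positions (sorted): 309, 503, 2386.
Circular molecule, 3 cuts → 3 fragments:
  503 − 309 = 194 bp
  2386 − 503 = 1883 bp
  wrap: 2563 − 2386 + 309 = 486 bp
Sorted largest to smallest: 1883, 486, 194 bp.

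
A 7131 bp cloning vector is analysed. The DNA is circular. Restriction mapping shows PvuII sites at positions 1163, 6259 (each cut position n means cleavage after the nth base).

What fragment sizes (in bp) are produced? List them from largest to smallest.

Circular molecule, 2 cuts → 2 fragments:
  6259 − 1163 = 5096 bp
  wrap: 7131 − 6259 + 1163 = 2035 bp
Sorted largest to smallest: 5096, 2035 bp.

5096, 2035 bp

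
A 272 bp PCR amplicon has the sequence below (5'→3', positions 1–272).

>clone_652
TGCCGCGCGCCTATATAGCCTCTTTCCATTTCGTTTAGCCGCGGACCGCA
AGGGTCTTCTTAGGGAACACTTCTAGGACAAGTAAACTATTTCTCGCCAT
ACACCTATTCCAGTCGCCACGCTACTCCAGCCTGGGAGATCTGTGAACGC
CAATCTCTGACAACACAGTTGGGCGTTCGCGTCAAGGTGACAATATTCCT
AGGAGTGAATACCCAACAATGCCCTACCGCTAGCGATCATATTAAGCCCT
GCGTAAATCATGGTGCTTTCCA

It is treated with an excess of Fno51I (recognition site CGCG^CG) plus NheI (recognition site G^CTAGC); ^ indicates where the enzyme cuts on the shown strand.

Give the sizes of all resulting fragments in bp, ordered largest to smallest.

The Fno51I site (CGCGCG) starts at position 4.
Fno51I cuts after base 4 of each site, so after position 7.
The NheI site (GCTAGC) starts at position 229.
NheI cuts after the first base of each site, so after position 229.
Combined cut positions: 7, 229.
Linear molecule, 2 cuts → 3 fragments:
  1–7 → 7 bp
  8–229 → 222 bp
  230–272 → 43 bp
Sorted largest to smallest: 222, 43, 7 bp.

222, 43, 7 bp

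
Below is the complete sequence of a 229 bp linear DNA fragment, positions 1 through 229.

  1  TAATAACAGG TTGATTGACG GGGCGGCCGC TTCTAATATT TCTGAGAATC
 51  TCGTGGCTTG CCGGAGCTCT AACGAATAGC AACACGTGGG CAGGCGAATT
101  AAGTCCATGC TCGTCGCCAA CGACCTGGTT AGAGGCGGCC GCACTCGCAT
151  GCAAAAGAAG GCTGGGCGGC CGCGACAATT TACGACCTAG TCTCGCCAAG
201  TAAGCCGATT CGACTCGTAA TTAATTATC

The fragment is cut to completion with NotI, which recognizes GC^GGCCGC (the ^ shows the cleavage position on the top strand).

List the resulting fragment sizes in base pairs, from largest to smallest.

NotI sites (GCGGCCGC) start at positions 23, 135, 166.
NotI cuts after base 2 of each site, so after positions 24, 136, 167.
Linear molecule, 3 cuts → 4 fragments:
  1–24 → 24 bp
  25–136 → 112 bp
  137–167 → 31 bp
  168–229 → 62 bp
Sorted largest to smallest: 112, 62, 31, 24 bp.

112, 62, 31, 24 bp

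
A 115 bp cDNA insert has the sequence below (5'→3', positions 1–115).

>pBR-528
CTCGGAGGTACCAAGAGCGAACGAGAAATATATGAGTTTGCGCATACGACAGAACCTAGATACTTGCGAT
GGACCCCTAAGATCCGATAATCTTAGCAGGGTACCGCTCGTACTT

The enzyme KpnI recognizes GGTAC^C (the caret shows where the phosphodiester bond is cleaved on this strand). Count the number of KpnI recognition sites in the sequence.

2

GGTACC occurs starting at positions 7, 100.
KpnI cuts at 2 sites.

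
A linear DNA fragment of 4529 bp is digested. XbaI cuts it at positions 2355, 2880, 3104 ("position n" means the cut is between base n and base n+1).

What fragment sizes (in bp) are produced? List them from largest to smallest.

2355, 1425, 525, 224 bp

Linear molecule, 3 cuts → 4 fragments:
  2355 − 0 = 2355 bp
  2880 − 2355 = 525 bp
  3104 − 2880 = 224 bp
  4529 − 3104 = 1425 bp
Sorted largest to smallest: 2355, 1425, 525, 224 bp.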